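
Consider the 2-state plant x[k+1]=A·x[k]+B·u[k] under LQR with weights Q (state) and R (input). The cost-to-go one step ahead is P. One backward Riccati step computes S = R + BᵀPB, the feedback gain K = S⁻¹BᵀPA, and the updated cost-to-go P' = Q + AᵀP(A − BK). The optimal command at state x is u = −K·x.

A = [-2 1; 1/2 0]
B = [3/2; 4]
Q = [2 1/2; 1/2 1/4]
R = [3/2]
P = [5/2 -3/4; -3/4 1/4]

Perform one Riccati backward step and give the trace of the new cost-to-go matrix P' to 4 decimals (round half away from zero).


14.8989

BᵀP = [0.7500 -0.1250]
S = R + BᵀPB = [3/2] + [0.6250] = [2.1250]
BᵀPA = [-1.5625 0.7500]
K = S⁻¹·BᵀPA = [-0.7353 0.3529]
A−BK = [-0.8971 0.4706; 3.4412 -1.4118]
AᵀP(A−BK) = [10.4136 -4.8235; -4.8235 2.2353]
P' = Q + AᵀP(A−BK) = [12.4136 -4.3235; -4.3235 2.4853]
tr(P') = 14.8989


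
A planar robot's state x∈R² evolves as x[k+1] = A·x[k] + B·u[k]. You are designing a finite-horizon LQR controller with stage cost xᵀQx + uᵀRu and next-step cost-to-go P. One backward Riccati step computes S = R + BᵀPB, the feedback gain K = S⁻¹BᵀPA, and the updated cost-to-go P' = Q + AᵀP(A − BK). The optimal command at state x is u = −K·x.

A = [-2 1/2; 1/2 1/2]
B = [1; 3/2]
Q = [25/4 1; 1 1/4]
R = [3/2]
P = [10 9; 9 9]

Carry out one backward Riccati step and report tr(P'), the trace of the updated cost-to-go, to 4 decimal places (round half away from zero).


BᵀP = [23.5000 22.5000]
S = R + BᵀPB = [3/2] + [57.2500] = [58.7500]
BᵀPA = [-35.7500 23.0000]
K = S⁻¹·BᵀPA = [-0.6085 0.3915]
A−BK = [-1.3915 0.1085; 1.4128 -0.0872]
AᵀP(A−BK) = [2.4957 -0.5043; -0.5043 0.2457]
P' = Q + AᵀP(A−BK) = [8.7457 0.4957; 0.4957 0.4957]
tr(P') = 9.2415

9.2415


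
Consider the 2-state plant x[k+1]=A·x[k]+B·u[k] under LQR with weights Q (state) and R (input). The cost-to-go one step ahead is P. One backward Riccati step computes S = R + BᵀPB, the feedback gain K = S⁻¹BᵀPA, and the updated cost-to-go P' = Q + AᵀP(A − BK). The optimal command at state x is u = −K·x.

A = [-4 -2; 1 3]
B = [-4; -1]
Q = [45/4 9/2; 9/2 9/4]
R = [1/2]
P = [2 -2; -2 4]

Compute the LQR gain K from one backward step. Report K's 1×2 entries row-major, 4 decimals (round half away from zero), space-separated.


1.3659 1.1707

BᵀP = [-6.0000 4.0000]
S = R + BᵀPB = [1/2] + [20.0000] = [20.5000]
BᵀPA = [28.0000 24.0000]
K = S⁻¹·BᵀPA = [1.3659 1.1707]
A−BK = [1.4634 2.6829; 2.3659 4.1707]
AᵀP(A−BK) = [13.7561 23.2195; 23.2195 39.9024]
P' = Q + AᵀP(A−BK) = [25.0061 27.7195; 27.7195 42.1524]
tr(P') = 67.1585


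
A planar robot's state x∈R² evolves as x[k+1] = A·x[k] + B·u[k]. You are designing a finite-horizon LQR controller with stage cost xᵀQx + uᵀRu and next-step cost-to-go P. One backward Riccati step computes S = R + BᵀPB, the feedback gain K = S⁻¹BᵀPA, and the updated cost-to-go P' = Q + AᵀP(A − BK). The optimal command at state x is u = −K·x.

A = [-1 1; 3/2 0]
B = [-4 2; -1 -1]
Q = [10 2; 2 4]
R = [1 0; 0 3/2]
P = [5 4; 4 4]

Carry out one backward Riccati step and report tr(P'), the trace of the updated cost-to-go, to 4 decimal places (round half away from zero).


BᵀP = [-24.0000 -20.0000; 6.0000 4.0000]
S = R + BᵀPB = [1 0; 0 3/2] + [116.0000 -28.0000; -28.0000 8.0000] = [117.0000 -28.0000; -28.0000 9.5000]
BᵀPA = [-6.0000 -24.0000; 0.0000 6.0000]
K = S⁻¹·BᵀPA = [-0.1740 -0.1832; -0.5130 0.0916]
A−BK = [-0.6702 0.0840; 0.8130 -0.0916]
AᵀP(A−BK) = [0.9557 -0.0992; -0.0992 0.0534]
P' = Q + AᵀP(A−BK) = [10.9557 1.9008; 1.9008 4.0534]
tr(P') = 15.0092

15.0092


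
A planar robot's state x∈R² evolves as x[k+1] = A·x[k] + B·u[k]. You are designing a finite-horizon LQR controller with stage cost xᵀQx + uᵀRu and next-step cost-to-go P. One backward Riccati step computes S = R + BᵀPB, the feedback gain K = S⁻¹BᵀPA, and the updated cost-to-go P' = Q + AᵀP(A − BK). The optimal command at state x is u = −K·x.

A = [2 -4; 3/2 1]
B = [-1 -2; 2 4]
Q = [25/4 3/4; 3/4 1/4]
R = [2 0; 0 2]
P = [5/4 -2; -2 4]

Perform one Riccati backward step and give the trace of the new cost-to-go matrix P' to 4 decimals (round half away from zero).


10.2446

BᵀP = [-5.2500 10.0000; -10.5000 20.0000]
S = R + BᵀPB = [2 0; 0 2] + [25.2500 50.5000; 50.5000 101.0000] = [27.2500 50.5000; 50.5000 103.0000]
BᵀPA = [4.5000 31.0000; 9.0000 62.0000]
K = S⁻¹·BᵀPA = [0.0351 0.2417; 0.0702 0.4834]
A−BK = [2.1754 -2.7914; 1.1491 -1.4172]
AᵀP(A−BK) = [1.2105 -1.4386; -1.4386 2.5341]
P' = Q + AᵀP(A−BK) = [7.4605 -0.6886; -0.6886 2.7841]
tr(P') = 10.2446


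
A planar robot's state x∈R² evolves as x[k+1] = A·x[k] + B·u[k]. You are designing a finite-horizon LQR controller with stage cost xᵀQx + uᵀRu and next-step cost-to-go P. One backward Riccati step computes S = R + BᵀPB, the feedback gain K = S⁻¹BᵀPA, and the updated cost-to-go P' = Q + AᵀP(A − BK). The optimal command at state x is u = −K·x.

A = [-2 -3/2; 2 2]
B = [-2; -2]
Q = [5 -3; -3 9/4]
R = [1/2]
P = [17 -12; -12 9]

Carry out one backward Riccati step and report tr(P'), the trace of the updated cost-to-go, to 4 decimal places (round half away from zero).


147.2647

BᵀP = [-10.0000 6.0000]
S = R + BᵀPB = [1/2] + [8.0000] = [8.5000]
BᵀPA = [32.0000 27.0000]
K = S⁻¹·BᵀPA = [3.7647 3.1765]
A−BK = [5.5294 4.8529; 9.5294 8.3529]
AᵀP(A−BK) = [79.5294 69.3529; 69.3529 60.4853]
P' = Q + AᵀP(A−BK) = [84.5294 66.3529; 66.3529 62.7353]
tr(P') = 147.2647


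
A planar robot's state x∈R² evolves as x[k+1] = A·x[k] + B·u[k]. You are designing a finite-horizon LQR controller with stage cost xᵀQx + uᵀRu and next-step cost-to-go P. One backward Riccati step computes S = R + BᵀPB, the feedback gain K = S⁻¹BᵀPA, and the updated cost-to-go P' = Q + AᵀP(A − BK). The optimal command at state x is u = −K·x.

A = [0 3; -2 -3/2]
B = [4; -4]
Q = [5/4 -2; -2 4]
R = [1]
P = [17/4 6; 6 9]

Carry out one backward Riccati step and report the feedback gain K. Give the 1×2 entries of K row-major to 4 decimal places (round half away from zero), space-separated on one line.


BᵀP = [-7.0000 -12.0000]
S = R + BᵀPB = [1] + [20.0000] = [21.0000]
BᵀPA = [24.0000 -3.0000]
K = S⁻¹·BᵀPA = [1.1429 -0.1429]
A−BK = [-4.5714 3.5714; 2.5714 -2.0714]
AᵀP(A−BK) = [8.5714 -5.5714; -5.5714 4.0714]
P' = Q + AᵀP(A−BK) = [9.8214 -7.5714; -7.5714 8.0714]
tr(P') = 17.8929

1.1429 -0.1429


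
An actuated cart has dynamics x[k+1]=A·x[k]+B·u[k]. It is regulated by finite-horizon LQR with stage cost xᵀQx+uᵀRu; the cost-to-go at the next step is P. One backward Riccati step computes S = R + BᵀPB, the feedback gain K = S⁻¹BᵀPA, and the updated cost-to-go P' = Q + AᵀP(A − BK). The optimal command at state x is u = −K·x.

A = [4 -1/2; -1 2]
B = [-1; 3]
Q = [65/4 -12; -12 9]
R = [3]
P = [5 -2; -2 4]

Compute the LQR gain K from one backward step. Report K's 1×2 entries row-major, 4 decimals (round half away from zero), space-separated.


BᵀP = [-11.0000 14.0000]
S = R + BᵀPB = [3] + [53.0000] = [56.0000]
BᵀPA = [-58.0000 33.5000]
K = S⁻¹·BᵀPA = [-1.0357 0.5982]
A−BK = [2.9643 0.0982; 2.1071 0.2054]
AᵀP(A−BK) = [39.9286 -0.3036; -0.3036 1.2098]
P' = Q + AᵀP(A−BK) = [56.1786 -12.3036; -12.3036 10.2098]
tr(P') = 66.3884

-1.0357 0.5982


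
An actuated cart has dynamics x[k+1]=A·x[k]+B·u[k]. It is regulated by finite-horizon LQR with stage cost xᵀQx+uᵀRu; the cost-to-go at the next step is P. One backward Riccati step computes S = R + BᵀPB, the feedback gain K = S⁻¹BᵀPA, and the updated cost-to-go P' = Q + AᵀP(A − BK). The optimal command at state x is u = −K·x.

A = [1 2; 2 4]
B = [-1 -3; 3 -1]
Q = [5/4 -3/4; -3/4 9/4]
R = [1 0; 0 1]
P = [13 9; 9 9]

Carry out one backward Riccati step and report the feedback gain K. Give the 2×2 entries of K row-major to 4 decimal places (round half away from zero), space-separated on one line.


BᵀP = [14.0000 18.0000; -48.0000 -36.0000]
S = R + BᵀPB = [1 0; 0 1] + [40.0000 -60.0000; -60.0000 180.0000] = [41.0000 -60.0000; -60.0000 181.0000]
BᵀPA = [50.0000 100.0000; -120.0000 -240.0000]
K = S⁻¹·BᵀPA = [0.4842 0.9683; -0.5025 -1.0050]
A−BK = [-0.0233 -0.0466; 0.0450 0.0900]
AᵀP(A−BK) = [0.4933 0.9867; 0.9867 1.9733]
P' = Q + AᵀP(A−BK) = [1.7433 0.2367; 0.2367 4.2233]
tr(P') = 5.9666

0.4842 0.9683 -0.5025 -1.0050


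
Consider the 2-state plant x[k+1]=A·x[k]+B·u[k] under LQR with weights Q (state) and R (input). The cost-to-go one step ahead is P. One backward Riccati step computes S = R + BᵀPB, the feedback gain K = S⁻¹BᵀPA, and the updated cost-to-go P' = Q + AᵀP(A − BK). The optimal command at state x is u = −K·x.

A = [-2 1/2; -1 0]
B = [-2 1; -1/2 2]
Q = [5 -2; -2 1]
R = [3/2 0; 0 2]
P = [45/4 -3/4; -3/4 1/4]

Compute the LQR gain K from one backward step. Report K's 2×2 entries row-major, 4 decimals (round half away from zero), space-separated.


0.8314 -0.2280 -0.2793 0.0406

BᵀP = [-22.1250 1.3750; 9.7500 -0.2500]
S = R + BᵀPB = [3/2 0; 0 2] + [43.5625 -19.3750; -19.3750 9.2500] = [45.0625 -19.3750; -19.3750 11.2500]
BᵀPA = [42.8750 -11.0625; -19.2500 4.8750]
K = S⁻¹·BᵀPA = [0.8314 -0.2280; -0.2793 0.0406]
A−BK = [-0.0580 0.0033; -0.0257 -0.1952]
AᵀP(A−BK) = [1.2285 -0.3164; -0.3164 0.0919]
P' = Q + AᵀP(A−BK) = [6.2285 -2.3164; -2.3164 1.0919]
tr(P') = 7.3204


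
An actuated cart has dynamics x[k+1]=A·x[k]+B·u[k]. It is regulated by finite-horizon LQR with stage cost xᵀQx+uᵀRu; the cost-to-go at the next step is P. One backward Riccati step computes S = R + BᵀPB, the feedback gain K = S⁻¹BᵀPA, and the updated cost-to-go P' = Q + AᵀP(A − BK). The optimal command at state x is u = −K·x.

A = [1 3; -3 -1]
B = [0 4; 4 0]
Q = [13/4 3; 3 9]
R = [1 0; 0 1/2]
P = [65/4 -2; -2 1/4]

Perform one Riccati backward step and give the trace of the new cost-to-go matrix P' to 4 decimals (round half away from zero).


BᵀP = [-8.0000 1.0000; 65.0000 -8.0000]
S = R + BᵀPB = [1 0; 0 1/2] + [4.0000 -32.0000; -32.0000 260.0000] = [5.0000 -32.0000; -32.0000 260.5000]
BᵀPA = [-11.0000 -25.0000; 89.0000 203.0000]
K = S⁻¹·BᵀPA = [-0.0628 -0.0592; 0.3339 0.7720]
A−BK = [-0.3357 -0.0880; -2.7487 -0.7630]
AᵀP(A−BK) = [0.0889 0.1409; 0.1409 0.3043]
P' = Q + AᵀP(A−BK) = [3.3389 3.1409; 3.1409 9.3043]
tr(P') = 12.6432

12.6432


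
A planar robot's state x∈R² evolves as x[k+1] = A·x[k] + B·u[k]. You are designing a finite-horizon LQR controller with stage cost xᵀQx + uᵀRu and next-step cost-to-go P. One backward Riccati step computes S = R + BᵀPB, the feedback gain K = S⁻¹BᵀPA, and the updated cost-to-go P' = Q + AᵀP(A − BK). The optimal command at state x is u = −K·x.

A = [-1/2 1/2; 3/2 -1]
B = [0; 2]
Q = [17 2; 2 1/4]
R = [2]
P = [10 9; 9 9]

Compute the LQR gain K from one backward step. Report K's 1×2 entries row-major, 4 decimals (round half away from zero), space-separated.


0.4737 -0.2368

BᵀP = [18.0000 18.0000]
S = R + BᵀPB = [2] + [36.0000] = [38.0000]
BᵀPA = [18.0000 -9.0000]
K = S⁻¹·BᵀPA = [0.4737 -0.2368]
A−BK = [-0.5000 0.5000; 0.5526 -0.5263]
AᵀP(A−BK) = [0.7237 -0.4868; -0.4868 0.3684]
P' = Q + AᵀP(A−BK) = [17.7237 1.5132; 1.5132 0.6184]
tr(P') = 18.3421


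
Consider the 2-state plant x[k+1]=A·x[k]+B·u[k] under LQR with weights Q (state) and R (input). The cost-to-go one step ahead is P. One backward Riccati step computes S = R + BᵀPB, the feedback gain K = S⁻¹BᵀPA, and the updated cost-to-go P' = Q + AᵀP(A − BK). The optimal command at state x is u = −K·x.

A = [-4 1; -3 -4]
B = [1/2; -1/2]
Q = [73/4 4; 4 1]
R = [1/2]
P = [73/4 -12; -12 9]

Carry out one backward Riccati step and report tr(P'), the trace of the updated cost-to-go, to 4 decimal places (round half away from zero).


54.1984

BᵀP = [15.1250 -10.5000]
S = R + BᵀPB = [1/2] + [12.8125] = [13.3125]
BᵀPA = [-29.0000 57.1250]
K = S⁻¹·BᵀPA = [-2.1784 4.2911]
A−BK = [-2.9108 -1.1455; -4.0892 -1.8545]
AᵀP(A−BK) = [21.8263 3.4413; 3.4413 13.1221]
P' = Q + AᵀP(A−BK) = [40.0763 7.4413; 7.4413 14.1221]
tr(P') = 54.1984


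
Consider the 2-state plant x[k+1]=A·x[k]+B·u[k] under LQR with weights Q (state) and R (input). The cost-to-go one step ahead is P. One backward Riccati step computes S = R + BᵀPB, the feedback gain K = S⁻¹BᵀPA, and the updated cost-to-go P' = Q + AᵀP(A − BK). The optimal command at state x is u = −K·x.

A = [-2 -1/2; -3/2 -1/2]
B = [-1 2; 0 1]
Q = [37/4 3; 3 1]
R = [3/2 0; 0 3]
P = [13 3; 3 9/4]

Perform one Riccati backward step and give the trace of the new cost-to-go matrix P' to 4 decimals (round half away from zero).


BᵀP = [-13.0000 -3.0000; 29.0000 8.2500]
S = R + BᵀPB = [3/2 0; 0 3] + [13.0000 -29.0000; -29.0000 66.2500] = [14.5000 -29.0000; -29.0000 69.2500]
BᵀPA = [30.5000 8.0000; -70.3750 -18.6250]
K = S⁻¹·BᵀPA = [0.4368 0.0851; -0.8333 -0.2333]
A−BK = [0.1034 0.0517; -0.6667 -0.2667]
AᵀP(A−BK) = [3.0948 0.9224; 0.9224 0.2862]
P' = Q + AᵀP(A−BK) = [12.3448 3.9224; 3.9224 1.2862]
tr(P') = 13.6310

13.6310


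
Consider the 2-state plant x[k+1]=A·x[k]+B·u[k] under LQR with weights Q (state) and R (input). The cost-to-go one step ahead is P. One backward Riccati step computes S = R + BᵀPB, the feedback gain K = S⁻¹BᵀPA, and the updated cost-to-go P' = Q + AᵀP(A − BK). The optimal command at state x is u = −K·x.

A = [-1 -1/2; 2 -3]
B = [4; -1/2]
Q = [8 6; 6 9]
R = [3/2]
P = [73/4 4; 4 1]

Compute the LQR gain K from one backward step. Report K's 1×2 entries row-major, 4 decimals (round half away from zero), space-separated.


-0.1440 -0.2952

BᵀP = [71.0000 15.5000]
S = R + BᵀPB = [3/2] + [276.2500] = [277.7500]
BᵀPA = [-40.0000 -82.0000]
K = S⁻¹·BᵀPA = [-0.1440 -0.2952]
A−BK = [-0.4239 0.6809; 1.9280 -3.1476]
AᵀP(A−BK) = [0.4894 -0.6842; -0.6842 1.3537]
P' = Q + AᵀP(A−BK) = [8.4894 5.3158; 5.3158 10.3537]
tr(P') = 18.8431


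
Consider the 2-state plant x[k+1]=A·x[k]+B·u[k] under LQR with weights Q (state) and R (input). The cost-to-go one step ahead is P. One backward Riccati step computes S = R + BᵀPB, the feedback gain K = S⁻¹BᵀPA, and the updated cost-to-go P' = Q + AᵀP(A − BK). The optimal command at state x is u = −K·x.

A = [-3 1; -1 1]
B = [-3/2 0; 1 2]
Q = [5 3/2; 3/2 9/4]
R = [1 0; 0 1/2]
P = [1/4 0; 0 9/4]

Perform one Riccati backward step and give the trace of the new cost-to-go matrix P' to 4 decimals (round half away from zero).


BᵀP = [-0.3750 2.2500; 0.0000 4.5000]
S = R + BᵀPB = [1 0; 0 1/2] + [2.8125 4.5000; 4.5000 9.0000] = [3.8125 4.5000; 4.5000 9.5000]
BᵀPA = [-1.1250 1.8750; -4.5000 4.5000]
K = S⁻¹·BᵀPA = [0.5988 -0.1526; -0.7573 0.5460]
A−BK = [-2.1018 0.7710; -0.0841 0.0607]
AᵀP(A−BK) = [1.7657 -0.7148; -0.7148 0.3293]
P' = Q + AᵀP(A−BK) = [6.7657 0.7852; 0.7852 2.5793]
tr(P') = 9.3449

9.3449


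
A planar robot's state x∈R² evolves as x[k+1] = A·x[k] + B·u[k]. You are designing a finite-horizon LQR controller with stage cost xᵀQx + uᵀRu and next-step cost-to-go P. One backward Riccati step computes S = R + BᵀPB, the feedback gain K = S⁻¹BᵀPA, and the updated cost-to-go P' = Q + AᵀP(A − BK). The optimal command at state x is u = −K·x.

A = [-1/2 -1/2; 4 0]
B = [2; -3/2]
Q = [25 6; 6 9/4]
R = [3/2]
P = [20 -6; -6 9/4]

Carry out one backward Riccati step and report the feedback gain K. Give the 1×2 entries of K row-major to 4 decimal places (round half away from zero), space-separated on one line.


-0.7017 -0.1999

BᵀP = [49.0000 -15.3750]
S = R + BᵀPB = [3/2] + [121.0625] = [122.5625]
BᵀPA = [-86.0000 -24.5000]
K = S⁻¹·BᵀPA = [-0.7017 -0.1999]
A−BK = [0.9034 -0.1002; 2.9475 -0.2998]
AᵀP(A−BK) = [4.6553 -0.1912; -0.1912 0.1025]
P' = Q + AᵀP(A−BK) = [29.6553 5.8088; 5.8088 2.3525]
tr(P') = 32.0078


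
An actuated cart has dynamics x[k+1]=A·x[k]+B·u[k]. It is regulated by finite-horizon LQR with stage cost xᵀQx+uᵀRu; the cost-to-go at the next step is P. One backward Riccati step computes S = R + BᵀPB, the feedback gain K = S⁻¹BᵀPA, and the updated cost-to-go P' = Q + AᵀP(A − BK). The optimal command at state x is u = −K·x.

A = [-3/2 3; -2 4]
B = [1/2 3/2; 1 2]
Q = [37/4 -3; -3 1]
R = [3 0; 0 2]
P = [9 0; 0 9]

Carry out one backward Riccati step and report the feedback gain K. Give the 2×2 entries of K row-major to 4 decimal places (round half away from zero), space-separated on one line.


-0.2276 0.4552 -0.8690 1.7379

BᵀP = [4.5000 9.0000; 13.5000 18.0000]
S = R + BᵀPB = [3 0; 0 2] + [11.2500 24.7500; 24.7500 56.2500] = [14.2500 24.7500; 24.7500 58.2500]
BᵀPA = [-24.7500 49.5000; -56.2500 112.5000]
K = S⁻¹·BᵀPA = [-0.2276 0.4552; -0.8690 1.7379]
A−BK = [-0.0828 0.1655; -0.0345 0.0690]
AᵀP(A−BK) = [1.7379 -3.4759; -3.4759 6.9517]
P' = Q + AᵀP(A−BK) = [10.9879 -6.4759; -6.4759 7.9517]
tr(P') = 18.9397


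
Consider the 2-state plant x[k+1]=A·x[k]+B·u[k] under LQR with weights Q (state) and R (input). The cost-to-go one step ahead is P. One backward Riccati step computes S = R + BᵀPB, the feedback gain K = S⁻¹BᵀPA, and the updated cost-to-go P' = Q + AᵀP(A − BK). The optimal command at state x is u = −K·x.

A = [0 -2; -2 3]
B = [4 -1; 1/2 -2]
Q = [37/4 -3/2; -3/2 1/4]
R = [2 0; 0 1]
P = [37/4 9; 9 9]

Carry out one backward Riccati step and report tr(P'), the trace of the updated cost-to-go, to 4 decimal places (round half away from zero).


BᵀP = [41.5000 40.5000; -27.2500 -27.0000]
S = R + BᵀPB = [2 0; 0 1] + [186.2500 -122.5000; -122.5000 81.2500] = [188.2500 -122.5000; -122.5000 82.2500]
BᵀPA = [-81.0000 38.5000; 54.0000 -26.5000]
K = S⁻¹·BᵀPA = [-0.0990 -0.1668; 0.5091 -0.5706]
A−BK = [0.9051 -1.9034; -0.9323 1.9421]
AᵀP(A−BK) = [0.4902 -0.6977; -0.6977 1.3005]
P' = Q + AᵀP(A−BK) = [9.7402 -2.1977; -2.1977 1.5505]
tr(P') = 11.2908

11.2908


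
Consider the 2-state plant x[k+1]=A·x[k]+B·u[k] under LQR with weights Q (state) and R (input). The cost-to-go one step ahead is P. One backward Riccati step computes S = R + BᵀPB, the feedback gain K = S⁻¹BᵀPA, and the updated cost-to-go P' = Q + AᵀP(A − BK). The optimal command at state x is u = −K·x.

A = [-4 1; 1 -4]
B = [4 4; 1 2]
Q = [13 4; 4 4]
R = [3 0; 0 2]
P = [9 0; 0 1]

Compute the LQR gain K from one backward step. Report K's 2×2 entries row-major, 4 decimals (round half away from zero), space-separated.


BᵀP = [36.0000 1.0000; 36.0000 2.0000]
S = R + BᵀPB = [3 0; 0 2] + [145.0000 146.0000; 146.0000 148.0000] = [148.0000 146.0000; 146.0000 150.0000]
BᵀPA = [-143.0000 32.0000; -142.0000 28.0000]
K = S⁻¹·BᵀPA = [-0.8122 0.8054; -0.1561 -0.5973]
A−BK = [-0.1267 0.1674; 2.1244 -3.6109]
AᵀP(A−BK) = [6.6855 -9.6380; -9.6380 15.9502]
P' = Q + AᵀP(A−BK) = [19.6855 -5.6380; -5.6380 19.9502]
tr(P') = 39.6357

-0.8122 0.8054 -0.1561 -0.5973


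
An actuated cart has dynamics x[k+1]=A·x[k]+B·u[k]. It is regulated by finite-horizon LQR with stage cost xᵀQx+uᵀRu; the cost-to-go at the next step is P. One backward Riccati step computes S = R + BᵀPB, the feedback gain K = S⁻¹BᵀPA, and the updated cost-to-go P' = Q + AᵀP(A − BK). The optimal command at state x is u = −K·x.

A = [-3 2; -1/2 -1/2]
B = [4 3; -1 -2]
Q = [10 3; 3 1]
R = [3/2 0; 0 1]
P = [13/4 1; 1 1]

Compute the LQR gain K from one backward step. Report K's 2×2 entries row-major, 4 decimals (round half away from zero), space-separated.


BᵀP = [12.0000 3.0000; 7.7500 1.0000]
S = R + BᵀPB = [3/2 0; 0 1] + [45.0000 30.0000; 30.0000 21.2500] = [46.5000 30.0000; 30.0000 22.2500]
BᵀPA = [-37.5000 22.5000; -23.7500 15.0000]
K = S⁻¹·BᵀPA = [-0.9053 0.3760; 0.1532 0.1671]
A−BK = [0.1616 -0.0056; -1.0989 0.2103]
AᵀP(A−BK) = [2.1901 -0.6790; -0.6790 0.2820]
P' = Q + AᵀP(A−BK) = [12.1901 2.3210; 2.3210 1.2820]
tr(P') = 13.4721

-0.9053 0.3760 0.1532 0.1671


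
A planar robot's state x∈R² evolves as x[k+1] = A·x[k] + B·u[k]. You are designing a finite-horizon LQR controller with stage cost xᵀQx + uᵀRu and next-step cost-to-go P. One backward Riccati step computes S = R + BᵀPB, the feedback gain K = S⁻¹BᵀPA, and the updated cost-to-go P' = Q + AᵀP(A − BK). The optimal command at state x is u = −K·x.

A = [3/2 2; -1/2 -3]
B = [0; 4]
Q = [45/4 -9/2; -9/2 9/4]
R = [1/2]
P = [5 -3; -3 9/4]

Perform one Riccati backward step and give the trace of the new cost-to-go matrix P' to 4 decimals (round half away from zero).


20.9324

BᵀP = [-12.0000 9.0000]
S = R + BᵀPB = [1/2] + [36.0000] = [36.5000]
BᵀPA = [-22.5000 -51.0000]
K = S⁻¹·BᵀPA = [-0.6164 -1.3973]
A−BK = [1.5000 2.0000; 1.9658 2.5890]
AᵀP(A−BK) = [2.4426 3.4366; 3.4366 4.9897]
P' = Q + AᵀP(A−BK) = [13.6926 -1.0634; -1.0634 7.2397]
tr(P') = 20.9324


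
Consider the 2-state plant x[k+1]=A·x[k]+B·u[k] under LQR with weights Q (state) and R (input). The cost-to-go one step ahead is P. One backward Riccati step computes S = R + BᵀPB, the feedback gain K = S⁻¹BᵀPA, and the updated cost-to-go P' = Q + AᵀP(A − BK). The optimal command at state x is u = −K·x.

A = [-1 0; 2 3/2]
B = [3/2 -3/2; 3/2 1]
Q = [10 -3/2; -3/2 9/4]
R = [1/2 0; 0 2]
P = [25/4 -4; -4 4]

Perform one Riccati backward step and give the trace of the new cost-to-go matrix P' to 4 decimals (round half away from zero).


BᵀP = [3.3750 0.0000; -13.3750 10.0000]
S = R + BᵀPB = [1/2 0; 0 2] + [5.0625 -5.0625; -5.0625 30.0625] = [5.5625 -5.0625; -5.0625 32.0625]
BᵀPA = [-3.3750 0.0000; 33.3750 15.0000]
K = S⁻¹·BᵀPA = [0.3978 0.4972; 1.1037 0.5463]
A−BK = [0.0589 0.0737; 0.2996 0.2078]
AᵀP(A−BK) = [2.7551 1.4438; 1.4438 0.8048]
P' = Q + AᵀP(A−BK) = [12.7551 -0.0562; -0.0562 3.0548]
tr(P') = 15.8099

15.8099


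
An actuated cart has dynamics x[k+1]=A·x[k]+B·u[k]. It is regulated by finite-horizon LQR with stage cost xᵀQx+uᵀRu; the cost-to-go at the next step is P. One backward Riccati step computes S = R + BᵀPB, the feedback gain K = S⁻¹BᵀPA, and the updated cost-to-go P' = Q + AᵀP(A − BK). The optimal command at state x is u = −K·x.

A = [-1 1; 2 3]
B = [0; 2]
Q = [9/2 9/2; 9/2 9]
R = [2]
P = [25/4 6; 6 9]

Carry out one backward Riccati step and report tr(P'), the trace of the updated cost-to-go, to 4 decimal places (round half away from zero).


BᵀP = [12.0000 18.0000]
S = R + BᵀPB = [2] + [36.0000] = [38.0000]
BᵀPA = [24.0000 66.0000]
K = S⁻¹·BᵀPA = [0.6316 1.7368]
A−BK = [-1.0000 1.0000; 0.7368 -0.4737]
AᵀP(A−BK) = [3.0921 0.0658; 0.0658 8.6184]
P' = Q + AᵀP(A−BK) = [7.5921 4.5658; 4.5658 17.6184]
tr(P') = 25.2105

25.2105


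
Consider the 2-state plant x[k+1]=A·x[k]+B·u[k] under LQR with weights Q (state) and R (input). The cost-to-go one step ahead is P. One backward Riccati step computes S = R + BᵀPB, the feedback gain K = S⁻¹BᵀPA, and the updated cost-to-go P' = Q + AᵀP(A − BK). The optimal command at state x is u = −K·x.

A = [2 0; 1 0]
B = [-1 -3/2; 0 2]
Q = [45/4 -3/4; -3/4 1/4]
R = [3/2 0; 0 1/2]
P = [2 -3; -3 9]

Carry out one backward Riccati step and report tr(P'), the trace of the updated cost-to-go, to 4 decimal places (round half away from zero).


BᵀP = [-2.0000 3.0000; -9.0000 22.5000]
S = R + BᵀPB = [3/2 0; 0 1/2] + [2.0000 9.0000; 9.0000 58.5000] = [3.5000 9.0000; 9.0000 59.0000]
BᵀPA = [-1.0000 0.0000; 4.5000 0.0000]
K = S⁻¹·BᵀPA = [-0.7928 0.0000; 0.1972 0.0000]
A−BK = [1.5030 0.0000; 0.6056 0.0000]
AᵀP(A−BK) = [3.3197 0.0000; 0.0000 0.0000]
P' = Q + AᵀP(A−BK) = [14.5697 -0.7500; -0.7500 0.2500]
tr(P') = 14.8197

14.8197


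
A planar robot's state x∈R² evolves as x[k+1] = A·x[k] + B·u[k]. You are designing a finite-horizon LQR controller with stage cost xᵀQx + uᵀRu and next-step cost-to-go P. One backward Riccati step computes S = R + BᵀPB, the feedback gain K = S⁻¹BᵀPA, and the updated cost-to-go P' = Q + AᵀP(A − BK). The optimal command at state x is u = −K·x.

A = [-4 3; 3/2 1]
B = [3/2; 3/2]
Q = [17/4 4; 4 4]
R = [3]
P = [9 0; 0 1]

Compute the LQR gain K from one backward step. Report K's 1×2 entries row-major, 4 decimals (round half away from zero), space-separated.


-2.0294 1.6471

BᵀP = [13.5000 1.5000]
S = R + BᵀPB = [3] + [22.5000] = [25.5000]
BᵀPA = [-51.7500 42.0000]
K = S⁻¹·BᵀPA = [-2.0294 1.6471]
A−BK = [-0.9559 0.5294; 4.5441 -1.4706]
AᵀP(A−BK) = [41.2279 -21.2647; -21.2647 12.8235]
P' = Q + AᵀP(A−BK) = [45.4779 -17.2647; -17.2647 16.8235]
tr(P') = 62.3015


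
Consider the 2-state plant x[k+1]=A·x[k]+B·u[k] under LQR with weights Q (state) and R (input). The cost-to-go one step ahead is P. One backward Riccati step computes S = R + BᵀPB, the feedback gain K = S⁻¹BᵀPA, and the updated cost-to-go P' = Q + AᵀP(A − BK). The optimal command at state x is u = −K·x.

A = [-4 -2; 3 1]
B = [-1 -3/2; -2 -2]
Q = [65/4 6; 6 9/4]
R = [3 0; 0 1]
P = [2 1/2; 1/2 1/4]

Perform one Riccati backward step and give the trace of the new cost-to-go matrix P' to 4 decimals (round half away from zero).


BᵀP = [-3.0000 -1.0000; -4.0000 -1.2500]
S = R + BᵀPB = [3 0; 0 1] + [5.0000 6.5000; 6.5000 8.5000] = [8.0000 6.5000; 6.5000 9.5000]
BᵀPA = [9.0000 5.0000; 12.2500 6.7500]
K = S⁻¹·BᵀPA = [0.1741 0.1074; 1.1704 0.6370]
A−BK = [-2.0704 -0.9370; 5.6889 2.4889]
AᵀP(A−BK) = [6.3463 2.9796; 2.9796 1.4130]
P' = Q + AᵀP(A−BK) = [22.5963 8.9796; 8.9796 3.6630]
tr(P') = 26.2593

26.2593


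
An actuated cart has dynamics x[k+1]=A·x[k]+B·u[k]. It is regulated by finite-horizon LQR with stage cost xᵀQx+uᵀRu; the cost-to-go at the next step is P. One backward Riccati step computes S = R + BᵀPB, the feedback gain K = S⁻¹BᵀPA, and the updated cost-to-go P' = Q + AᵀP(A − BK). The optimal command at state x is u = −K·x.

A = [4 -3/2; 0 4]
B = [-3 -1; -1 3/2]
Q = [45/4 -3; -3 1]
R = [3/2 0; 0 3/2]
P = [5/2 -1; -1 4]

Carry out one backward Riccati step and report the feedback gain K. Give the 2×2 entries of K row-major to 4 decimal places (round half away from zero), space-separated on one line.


-1.0275 -0.2385 -0.6789 2.1995

BᵀP = [-6.5000 -1.0000; -4.0000 7.0000]
S = R + BᵀPB = [3/2 0; 0 3/2] + [20.5000 5.0000; 5.0000 14.5000] = [22.0000 5.0000; 5.0000 16.0000]
BᵀPA = [-26.0000 5.7500; -16.0000 34.0000]
K = S⁻¹·BᵀPA = [-1.0275 -0.2385; -0.6789 2.1995]
A−BK = [0.2385 -0.0161; -0.0092 0.4622]
AᵀP(A−BK) = [2.4220 -2.0092; -2.0092 8.2122]
P' = Q + AᵀP(A−BK) = [13.6720 -5.0092; -5.0092 9.2122]
tr(P') = 22.8842


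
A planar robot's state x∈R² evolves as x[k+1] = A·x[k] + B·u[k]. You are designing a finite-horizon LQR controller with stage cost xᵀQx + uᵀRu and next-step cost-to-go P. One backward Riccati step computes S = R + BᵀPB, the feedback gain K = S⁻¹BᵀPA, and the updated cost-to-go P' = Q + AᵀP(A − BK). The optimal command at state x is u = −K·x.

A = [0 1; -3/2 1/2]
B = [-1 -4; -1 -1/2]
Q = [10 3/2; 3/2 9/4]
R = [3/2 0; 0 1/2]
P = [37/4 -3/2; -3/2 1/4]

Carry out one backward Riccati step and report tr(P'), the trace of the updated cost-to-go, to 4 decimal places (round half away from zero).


BᵀP = [-7.7500 1.2500; -36.2500 5.8750]
S = R + BᵀPB = [3/2 0; 0 1/2] + [6.5000 30.3750; 30.3750 142.0625] = [8.0000 30.3750; 30.3750 142.5625]
BᵀPA = [-1.8750 -7.1250; -8.8125 -33.3125]
K = S⁻¹·BᵀPA = [0.0017 -0.0179; -0.0622 -0.2299]
A−BK = [-0.2470 0.0627; -1.5294 0.3672]
AᵀP(A−BK) = [0.0178 0.0033; 0.0033 0.0279]
P' = Q + AᵀP(A−BK) = [10.0178 1.5033; 1.5033 2.2779]
tr(P') = 12.2957

12.2957


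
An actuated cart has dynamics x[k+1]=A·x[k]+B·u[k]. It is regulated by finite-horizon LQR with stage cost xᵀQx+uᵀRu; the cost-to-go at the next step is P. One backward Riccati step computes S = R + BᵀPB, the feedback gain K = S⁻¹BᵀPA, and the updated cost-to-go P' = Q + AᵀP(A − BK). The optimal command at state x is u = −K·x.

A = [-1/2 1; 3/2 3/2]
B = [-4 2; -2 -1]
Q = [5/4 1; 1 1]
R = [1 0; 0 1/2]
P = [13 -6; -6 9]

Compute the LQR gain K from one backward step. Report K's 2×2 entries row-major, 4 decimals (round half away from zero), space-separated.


-0.3005 -0.4880 -0.8578 -0.4850

BᵀP = [-40.0000 6.0000; 32.0000 -21.0000]
S = R + BᵀPB = [1 0; 0 1/2] + [148.0000 -86.0000; -86.0000 85.0000] = [149.0000 -86.0000; -86.0000 85.5000]
BᵀPA = [29.0000 -31.0000; -47.5000 0.5000]
K = S⁻¹·BᵀPA = [-0.3005 -0.4880; -0.8578 -0.4850]
A−BK = [0.0137 0.0181; 0.0413 0.0391]
AᵀP(A−BK) = [0.4692 0.3647; 0.3647 0.3652]
P' = Q + AᵀP(A−BK) = [1.7192 1.3647; 1.3647 1.3652]
tr(P') = 3.0844


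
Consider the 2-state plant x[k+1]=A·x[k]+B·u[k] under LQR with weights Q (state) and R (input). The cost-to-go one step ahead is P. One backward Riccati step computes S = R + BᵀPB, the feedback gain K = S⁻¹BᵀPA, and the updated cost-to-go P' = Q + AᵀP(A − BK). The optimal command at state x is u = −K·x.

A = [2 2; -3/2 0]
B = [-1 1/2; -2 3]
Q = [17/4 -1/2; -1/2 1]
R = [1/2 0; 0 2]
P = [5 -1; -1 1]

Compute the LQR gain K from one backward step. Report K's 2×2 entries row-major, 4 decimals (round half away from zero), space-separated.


-2.0571 -1.9592 -1.5143 -1.0612

BᵀP = [-3.0000 -1.0000; -0.5000 2.5000]
S = R + BᵀPB = [1/2 0; 0 2] + [5.0000 -4.5000; -4.5000 7.2500] = [5.5000 -4.5000; -4.5000 9.2500]
BᵀPA = [-4.5000 -6.0000; -4.7500 -1.0000]
K = S⁻¹·BᵀPA = [-2.0571 -1.9592; -1.5143 -1.0612]
A−BK = [0.7000 0.5714; -1.0714 -0.7347]
AᵀP(A−BK) = [11.8000 9.1429; 9.1429 7.1837]
P' = Q + AᵀP(A−BK) = [16.0500 8.6429; 8.6429 8.1837]
tr(P') = 24.2337


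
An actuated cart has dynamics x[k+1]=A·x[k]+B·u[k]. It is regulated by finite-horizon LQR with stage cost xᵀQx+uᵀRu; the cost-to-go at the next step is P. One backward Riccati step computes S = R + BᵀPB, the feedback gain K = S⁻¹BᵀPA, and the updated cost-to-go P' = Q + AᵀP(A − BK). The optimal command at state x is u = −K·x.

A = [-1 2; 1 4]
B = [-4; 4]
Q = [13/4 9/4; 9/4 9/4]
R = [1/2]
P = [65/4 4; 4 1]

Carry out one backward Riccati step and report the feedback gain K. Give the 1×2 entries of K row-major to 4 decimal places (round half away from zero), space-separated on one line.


BᵀP = [-49.0000 -12.0000]
S = R + BᵀPB = [1/2] + [148.0000] = [148.5000]
BᵀPA = [37.0000 -146.0000]
K = S⁻¹·BᵀPA = [0.2492 -0.9832]
A−BK = [-0.0034 -1.9327; 0.0034 7.9327]
AᵀP(A−BK) = [0.0311 -0.1229; -0.1229 1.4579]
P' = Q + AᵀP(A−BK) = [3.2811 2.1271; 2.1271 3.7079]
tr(P') = 6.9891

0.2492 -0.9832


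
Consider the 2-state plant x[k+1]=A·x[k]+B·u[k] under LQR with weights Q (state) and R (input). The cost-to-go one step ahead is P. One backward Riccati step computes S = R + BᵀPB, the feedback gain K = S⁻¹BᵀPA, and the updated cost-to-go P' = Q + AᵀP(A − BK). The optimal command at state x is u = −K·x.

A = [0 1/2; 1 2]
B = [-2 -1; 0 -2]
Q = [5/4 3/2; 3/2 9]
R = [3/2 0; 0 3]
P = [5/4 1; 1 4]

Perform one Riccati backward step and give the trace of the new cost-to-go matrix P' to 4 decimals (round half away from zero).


13.3044

BᵀP = [-2.5000 -2.0000; -3.2500 -9.0000]
S = R + BᵀPB = [3/2 0; 0 3] + [5.0000 6.5000; 6.5000 21.2500] = [6.5000 6.5000; 6.5000 24.2500]
BᵀPA = [-2.0000 -5.2500; -9.0000 -19.6250]
K = S⁻¹·BᵀPA = [0.0867 0.0022; -0.3944 -0.8099]
A−BK = [-0.2210 -0.3055; 0.2113 0.3803]
AᵀP(A−BK) = [0.6241 1.2156; 1.2156 2.4304]
P' = Q + AᵀP(A−BK) = [1.8741 2.7156; 2.7156 11.4304]
tr(P') = 13.3044


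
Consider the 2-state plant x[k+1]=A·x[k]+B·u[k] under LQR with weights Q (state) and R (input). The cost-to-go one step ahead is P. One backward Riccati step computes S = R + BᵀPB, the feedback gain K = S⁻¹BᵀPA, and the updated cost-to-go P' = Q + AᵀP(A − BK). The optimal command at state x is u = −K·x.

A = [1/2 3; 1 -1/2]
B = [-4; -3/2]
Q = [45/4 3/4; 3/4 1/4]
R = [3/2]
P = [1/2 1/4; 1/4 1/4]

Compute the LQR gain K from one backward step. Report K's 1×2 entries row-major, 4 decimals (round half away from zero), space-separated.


-0.1962 -0.4928

BᵀP = [-2.3750 -1.3750]
S = R + BᵀPB = [3/2] + [11.5625] = [13.0625]
BᵀPA = [-2.5625 -6.4375]
K = S⁻¹·BᵀPA = [-0.1962 -0.4928]
A−BK = [-0.2847 1.0287; 0.7057 -1.2392]
AᵀP(A−BK) = [0.1223 0.0496; 0.0496 0.6400]
P' = Q + AᵀP(A−BK) = [11.3723 0.7996; 0.7996 0.8900]
tr(P') = 12.2623


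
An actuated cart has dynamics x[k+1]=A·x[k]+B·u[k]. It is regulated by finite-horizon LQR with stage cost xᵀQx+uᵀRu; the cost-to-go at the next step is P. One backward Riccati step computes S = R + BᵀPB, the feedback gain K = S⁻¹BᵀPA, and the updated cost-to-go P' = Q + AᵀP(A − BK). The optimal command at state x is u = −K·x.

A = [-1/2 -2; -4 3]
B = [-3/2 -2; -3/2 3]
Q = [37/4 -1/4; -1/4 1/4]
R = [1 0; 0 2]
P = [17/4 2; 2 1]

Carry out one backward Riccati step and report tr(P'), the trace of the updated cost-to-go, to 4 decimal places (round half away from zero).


11.4869

BᵀP = [-9.3750 -4.5000; -2.5000 -1.0000]
S = R + BᵀPB = [1 0; 0 2] + [20.8125 5.2500; 5.2500 2.0000] = [21.8125 5.2500; 5.2500 4.0000]
BᵀPA = [22.6875 5.2500; 5.2500 2.0000]
K = S⁻¹·BᵀPA = [1.0586 0.1759; -0.0770 0.2691]
A−BK = [0.9340 -1.1979; -2.1812 2.4565]
AᵀP(A−BK) = [1.4487 -0.1539; -0.1539 0.5382]
P' = Q + AᵀP(A−BK) = [10.6987 -0.4039; -0.4039 0.7882]
tr(P') = 11.4869


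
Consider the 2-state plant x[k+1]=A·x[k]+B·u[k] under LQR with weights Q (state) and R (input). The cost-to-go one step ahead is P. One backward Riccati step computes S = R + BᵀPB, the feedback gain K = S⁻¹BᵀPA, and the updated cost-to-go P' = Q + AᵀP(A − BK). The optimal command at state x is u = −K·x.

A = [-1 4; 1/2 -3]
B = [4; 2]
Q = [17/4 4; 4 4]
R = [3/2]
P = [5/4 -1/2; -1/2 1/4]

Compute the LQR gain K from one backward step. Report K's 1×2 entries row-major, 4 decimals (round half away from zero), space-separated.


-0.3276 1.4138

BᵀP = [4.0000 -1.5000]
S = R + BᵀPB = [3/2] + [13.0000] = [14.5000]
BᵀPA = [-4.7500 20.5000]
K = S⁻¹·BᵀPA = [-0.3276 1.4138]
A−BK = [0.3103 -1.6552; 1.1552 -5.8276]
AᵀP(A−BK) = [0.2565 -1.1595; -1.1595 5.2672]
P' = Q + AᵀP(A−BK) = [4.5065 2.8405; 2.8405 9.2672]
tr(P') = 13.7737


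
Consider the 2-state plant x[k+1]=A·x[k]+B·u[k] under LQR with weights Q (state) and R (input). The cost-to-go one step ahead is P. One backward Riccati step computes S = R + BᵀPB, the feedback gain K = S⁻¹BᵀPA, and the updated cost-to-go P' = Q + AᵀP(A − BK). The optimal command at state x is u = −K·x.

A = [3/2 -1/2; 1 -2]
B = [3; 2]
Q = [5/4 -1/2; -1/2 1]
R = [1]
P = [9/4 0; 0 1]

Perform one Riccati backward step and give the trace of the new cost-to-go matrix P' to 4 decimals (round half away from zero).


BᵀP = [6.7500 2.0000]
S = R + BᵀPB = [1] + [24.2500] = [25.2500]
BᵀPA = [12.1250 -7.3750]
K = S⁻¹·BᵀPA = [0.4802 -0.2921]
A−BK = [0.0594 0.3762; 0.0396 -1.4158]
AᵀP(A−BK) = [0.2401 -0.1460; -0.1460 2.4084]
P' = Q + AᵀP(A−BK) = [1.4901 -0.6460; -0.6460 3.4084]
tr(P') = 4.8985

4.8985


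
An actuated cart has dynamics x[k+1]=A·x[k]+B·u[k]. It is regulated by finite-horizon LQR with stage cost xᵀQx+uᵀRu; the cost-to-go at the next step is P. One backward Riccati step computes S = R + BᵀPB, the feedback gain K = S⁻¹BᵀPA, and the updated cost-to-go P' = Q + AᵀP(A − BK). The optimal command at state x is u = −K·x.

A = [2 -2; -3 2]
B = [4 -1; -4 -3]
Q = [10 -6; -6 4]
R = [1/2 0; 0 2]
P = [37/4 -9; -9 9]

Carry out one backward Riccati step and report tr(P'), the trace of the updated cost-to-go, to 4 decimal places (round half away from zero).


BᵀP = [73.0000 -72.0000; 17.7500 -18.0000]
S = R + BᵀPB = [1/2 0; 0 2] + [580.0000 143.0000; 143.0000 36.2500] = [580.5000 143.0000; 143.0000 38.2500]
BᵀPA = [362.0000 -290.0000; 89.5000 -71.5000]
K = S⁻¹·BᵀPA = [0.5971 -0.4946; 0.1075 -0.0204]
A−BK = [-0.2809 -0.0422; -0.2889 -0.0393]
AᵀP(A−BK) = [0.2217 -0.1493; -0.1493 0.1236]
P' = Q + AᵀP(A−BK) = [10.2217 -6.1493; -6.1493 4.1236]
tr(P') = 14.3453

14.3453


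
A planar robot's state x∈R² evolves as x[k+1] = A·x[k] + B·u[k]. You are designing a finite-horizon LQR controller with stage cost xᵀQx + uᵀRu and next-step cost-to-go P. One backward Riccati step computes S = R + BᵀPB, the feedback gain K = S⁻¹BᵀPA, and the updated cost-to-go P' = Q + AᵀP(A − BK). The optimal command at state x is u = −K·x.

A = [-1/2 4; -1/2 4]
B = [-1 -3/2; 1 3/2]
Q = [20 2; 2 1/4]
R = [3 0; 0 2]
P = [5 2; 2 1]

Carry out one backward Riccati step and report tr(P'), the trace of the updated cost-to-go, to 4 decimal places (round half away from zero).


85.9415

BᵀP = [-3.0000 -1.0000; -4.5000 -1.5000]
S = R + BᵀPB = [3 0; 0 2] + [2.0000 3.0000; 3.0000 4.5000] = [5.0000 3.0000; 3.0000 6.5000]
BᵀPA = [2.0000 -16.0000; 3.0000 -24.0000]
K = S⁻¹·BᵀPA = [0.1702 -1.3617; 0.3830 -3.0638]
A−BK = [0.2447 -1.9574; -1.2447 9.9574]
AᵀP(A−BK) = [1.0106 -8.0851; -8.0851 64.6809]
P' = Q + AᵀP(A−BK) = [21.0106 -6.0851; -6.0851 64.9309]
tr(P') = 85.9415


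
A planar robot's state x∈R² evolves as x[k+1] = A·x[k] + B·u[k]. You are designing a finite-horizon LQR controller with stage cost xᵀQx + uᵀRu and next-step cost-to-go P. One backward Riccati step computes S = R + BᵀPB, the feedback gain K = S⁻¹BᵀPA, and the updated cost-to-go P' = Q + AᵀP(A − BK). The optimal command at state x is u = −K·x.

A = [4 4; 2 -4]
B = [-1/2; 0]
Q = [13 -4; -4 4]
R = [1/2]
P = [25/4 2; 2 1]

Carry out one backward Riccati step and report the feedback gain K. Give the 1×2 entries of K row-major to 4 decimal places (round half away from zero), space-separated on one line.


BᵀP = [-3.1250 -1.0000]
S = R + BᵀPB = [1/2] + [1.5625] = [2.0625]
BᵀPA = [-14.5000 -8.5000]
K = S⁻¹·BᵀPA = [-7.0303 -4.1212]
A−BK = [0.4848 1.9394; 2.0000 -4.0000]
AᵀP(A−BK) = [34.0606 16.2424; 16.2424 16.9697]
P' = Q + AᵀP(A−BK) = [47.0606 12.2424; 12.2424 20.9697]
tr(P') = 68.0303

-7.0303 -4.1212


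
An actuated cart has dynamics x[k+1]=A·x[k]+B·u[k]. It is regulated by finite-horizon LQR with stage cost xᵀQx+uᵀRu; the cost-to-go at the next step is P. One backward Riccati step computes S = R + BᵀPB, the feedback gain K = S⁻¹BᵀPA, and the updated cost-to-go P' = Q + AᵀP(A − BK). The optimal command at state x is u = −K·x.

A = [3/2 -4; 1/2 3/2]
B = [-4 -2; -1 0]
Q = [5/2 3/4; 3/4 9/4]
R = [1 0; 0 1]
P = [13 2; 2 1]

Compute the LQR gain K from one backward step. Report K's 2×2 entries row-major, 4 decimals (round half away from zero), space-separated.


BᵀP = [-54.0000 -9.0000; -26.0000 -4.0000]
S = R + BᵀPB = [1 0; 0 1] + [225.0000 108.0000; 108.0000 52.0000] = [226.0000 108.0000; 108.0000 53.0000]
BᵀPA = [-85.5000 202.5000; -41.0000 98.0000]
K = S⁻¹·BᵀPA = [-0.3296 0.4729; -0.1019 0.8854]
A−BK = [-0.0223 -0.3376; 0.1704 1.9729]
AᵀP(A−BK) = [0.1393 -0.0151; -0.0151 3.7174]
P' = Q + AᵀP(A−BK) = [2.6393 0.7349; 0.7349 5.9674]
tr(P') = 8.6067

-0.3296 0.4729 -0.1019 0.8854


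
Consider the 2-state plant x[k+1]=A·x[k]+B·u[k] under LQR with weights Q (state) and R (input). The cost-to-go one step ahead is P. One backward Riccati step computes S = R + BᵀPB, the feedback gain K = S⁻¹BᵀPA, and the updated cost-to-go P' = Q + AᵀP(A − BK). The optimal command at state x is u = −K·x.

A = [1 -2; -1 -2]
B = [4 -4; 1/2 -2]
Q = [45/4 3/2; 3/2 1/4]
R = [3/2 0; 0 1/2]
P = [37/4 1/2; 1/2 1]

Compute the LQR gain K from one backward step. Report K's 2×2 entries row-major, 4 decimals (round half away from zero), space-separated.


0.5335 0.2754 0.3001 0.7877

BᵀP = [37.2500 2.5000; -38.0000 -4.0000]
S = R + BᵀPB = [3/2 0; 0 1/2] + [150.2500 -154.0000; -154.0000 160.0000] = [151.7500 -154.0000; -154.0000 160.5000]
BᵀPA = [34.7500 -79.5000; -34.0000 84.0000]
K = S⁻¹·BᵀPA = [0.5335 0.2754; 0.3001 0.7877]
A−BK = [0.0662 0.0488; -0.6666 -0.5624]
AᵀP(A−BK) = [0.9128 0.7085; 0.7085 0.7349]
P' = Q + AᵀP(A−BK) = [12.1628 2.2085; 2.2085 0.9849]
tr(P') = 13.1477
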